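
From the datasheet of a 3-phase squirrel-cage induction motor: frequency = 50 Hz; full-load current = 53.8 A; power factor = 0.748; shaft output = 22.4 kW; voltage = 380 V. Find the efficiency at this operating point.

84.6 %

P_out = 22.4 kW = 22400 W
P_in = √3·V_L·I_L·cosφ = 1.732 × 380 × 53.8 × 0.748 = 26486 W
η = P_out / P_in = 22400 / 26486 = 0.846 = 84.6%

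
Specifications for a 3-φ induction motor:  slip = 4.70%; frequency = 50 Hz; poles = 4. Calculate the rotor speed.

1430 rpm

n_s = 120f/p = 120×50/4 = 1500 rpm
n = n_s(1 − s) = 1500 × (1 − 0.047) = 1430 rpm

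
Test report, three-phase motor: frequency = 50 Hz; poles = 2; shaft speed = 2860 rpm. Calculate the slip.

n_s = 120f/p = 120×50/2 = 3000 rpm
s = (n_s − n)/n_s = (3000 − 2860)/3000 = 0.0467

4.67 %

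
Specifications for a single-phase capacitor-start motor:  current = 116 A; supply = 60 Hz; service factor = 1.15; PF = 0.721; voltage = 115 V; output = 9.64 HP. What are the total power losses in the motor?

P_in = V·I·cosφ = 115×116×0.721 = 9618 W
P_out = 9.64×746 = 7191 W
Losses = P_in − P_out = 9618 − 7191 = 2427 W

2.43 kW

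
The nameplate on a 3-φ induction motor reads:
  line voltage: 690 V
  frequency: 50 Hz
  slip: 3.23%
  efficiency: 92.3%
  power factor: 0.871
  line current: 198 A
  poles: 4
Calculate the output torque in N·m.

P_in = √3·V·I·cosφ = 1.732 × 690 × 198 × 0.871 = 206101 W
P_out = η·P_in = 0.923 × 206101 = 190231 W
n_s = 120×50/4 = 1500 rpm; n = 1500×(1−0.0323) = 1452 rpm
ω = 2π×1452/60 = 152.1 rad/s
τ = P_out/ω = 190231/152.1 = 1250 N·m

1250 N·m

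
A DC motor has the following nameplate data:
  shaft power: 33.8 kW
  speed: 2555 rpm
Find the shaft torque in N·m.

ω = 2π × 2555/60 = 267.6 rad/s
τ = P/ω = 33800/267.6 = 126 N·m

126 N·m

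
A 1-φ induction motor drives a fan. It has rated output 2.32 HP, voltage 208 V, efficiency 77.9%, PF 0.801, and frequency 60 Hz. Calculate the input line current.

13.3 A

P_out = 2.32 × 746 = 1731 W
P_in = P_out / η = 1731 / 0.779 = 2222 W
I = P_in / (V·cosφ) = 2222 / (208 × 0.801) = 13.3 A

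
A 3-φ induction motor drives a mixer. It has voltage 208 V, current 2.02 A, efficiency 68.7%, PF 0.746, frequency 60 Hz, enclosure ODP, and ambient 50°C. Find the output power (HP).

0.5 HP

P_in = √3·V·I·cosφ = 1.732 × 208 × 2.02 × 0.746 = 543 W
P_out = η·P_in = 0.687 × 543 = 373 W
= 373/746 = 0.5 HP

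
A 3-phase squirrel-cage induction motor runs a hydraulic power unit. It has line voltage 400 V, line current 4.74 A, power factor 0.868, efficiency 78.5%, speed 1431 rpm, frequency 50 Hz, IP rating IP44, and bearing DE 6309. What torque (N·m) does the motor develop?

14.9 N·m

P_in = √3·V·I·cosφ = 1.732 × 400 × 4.74 × 0.868 = 2850 W
P_out = η·P_in = 0.785 × 2850 = 2237 W
n = 1431 rpm
ω = 2π×1431/60 = 149.9 rad/s
τ = P_out/ω = 2237/149.9 = 14.9 N·m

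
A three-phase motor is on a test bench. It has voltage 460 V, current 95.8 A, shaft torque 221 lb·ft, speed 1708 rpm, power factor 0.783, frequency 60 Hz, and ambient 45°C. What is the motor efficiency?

τ = 221 lb·ft × 1.356 = 299.7 N·m
ω = 2π × 1708/60 = 178.9 rad/s; P_out = τω = 299.7 × 178.9 = 53616 W
P_in = √3·V_L·I_L·cosφ = 1.732 × 460 × 95.8 × 0.783 = 59763 W
η = P_out / P_in = 53616 / 59763 = 0.897 = 89.7%

89.7 %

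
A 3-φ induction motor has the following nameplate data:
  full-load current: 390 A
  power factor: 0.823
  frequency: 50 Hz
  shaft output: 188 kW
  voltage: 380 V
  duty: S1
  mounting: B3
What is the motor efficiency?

89.0 %

P_out = 188 kW = 188000 W
P_in = √3·V_L·I_L·cosφ = 1.732 × 380 × 390 × 0.823 = 211250 W
η = P_out / P_in = 188000 / 211250 = 0.890 = 89.0%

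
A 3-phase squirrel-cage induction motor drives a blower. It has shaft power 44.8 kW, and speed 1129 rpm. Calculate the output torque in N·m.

ω = 2π × 1129/60 = 118.2 rad/s
τ = P/ω = 44800/118.2 = 379 N·m

379 N·m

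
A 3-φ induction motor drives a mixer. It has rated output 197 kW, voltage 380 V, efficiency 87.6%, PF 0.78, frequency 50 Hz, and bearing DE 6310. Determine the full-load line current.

438 A

P_out = 197 kW = 197000 W
P_in = P_out / η = 197000 / 0.876 = 224886 W
I_L = P_in / (√3·V_L·cosφ) = 224886 / (1.732 × 380 × 0.78) = 438 A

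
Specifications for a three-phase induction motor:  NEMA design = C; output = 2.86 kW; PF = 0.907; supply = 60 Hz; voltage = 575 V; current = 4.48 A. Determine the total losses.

1.19 kW

P_in = √3·V·I·cosφ = 1.732×575×4.48×0.907 = 4047 W
P_out = 2860 W
Losses = P_in − P_out = 4047 − 2860 = 1187 W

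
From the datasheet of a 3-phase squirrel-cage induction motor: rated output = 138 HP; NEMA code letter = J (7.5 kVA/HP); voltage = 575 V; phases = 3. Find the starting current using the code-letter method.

1040 A

S_LR = 7.5 × 138 = 1035 kVA
I_LR = S_LR/(√3·V_L) = 1035000/(1.732×575) = 1040 A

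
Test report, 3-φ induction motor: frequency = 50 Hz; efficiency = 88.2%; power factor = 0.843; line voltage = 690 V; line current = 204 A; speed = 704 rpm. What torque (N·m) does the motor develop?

P_in = √3·V·I·cosφ = 1.732 × 690 × 204 × 0.843 = 205520 W
P_out = η·P_in = 0.882 × 205520 = 181269 W
n = 704 rpm
ω = 2π×704/60 = 73.72 rad/s
τ = P_out/ω = 181269/73.72 = 2460 N·m

2460 N·m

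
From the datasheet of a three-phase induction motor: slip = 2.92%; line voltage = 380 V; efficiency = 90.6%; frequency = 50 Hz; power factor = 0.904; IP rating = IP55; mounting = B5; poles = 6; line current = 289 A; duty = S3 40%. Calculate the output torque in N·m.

P_in = √3·V·I·cosφ = 1.732 × 380 × 289 × 0.904 = 171948 W
P_out = η·P_in = 0.906 × 171948 = 155785 W
n_s = 120×50/6 = 1000 rpm; n = 1000×(1−0.0292) = 971 rpm
ω = 2π×971/60 = 101.7 rad/s
τ = P_out/ω = 155785/101.7 = 1530 N·m

1530 N·m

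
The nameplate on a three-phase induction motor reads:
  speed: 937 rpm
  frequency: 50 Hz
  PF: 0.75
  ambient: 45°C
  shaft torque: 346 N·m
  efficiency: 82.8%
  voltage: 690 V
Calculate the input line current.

45.7 A

ω = 2π×937/60 = 98.12 rad/s; P_out = τω = 346 × 98.12 = 33950 W
P_in = P_out / η = 33950 / 0.828 = 41002 W
I_L = P_in / (√3·V_L·cosφ) = 41002 / (1.732 × 690 × 0.75) = 45.7 A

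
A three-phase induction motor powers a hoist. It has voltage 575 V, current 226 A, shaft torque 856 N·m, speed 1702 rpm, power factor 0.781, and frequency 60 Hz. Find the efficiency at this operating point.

86.8 %

ω = 2π × 1702/60 = 178.2 rad/s; P_out = τω = 856 × 178.2 = 152539 W
P_in = √3·V_L·I_L·cosφ = 1.732 × 575 × 226 × 0.781 = 175782 W
η = P_out / P_in = 152539 / 175782 = 0.868 = 86.8%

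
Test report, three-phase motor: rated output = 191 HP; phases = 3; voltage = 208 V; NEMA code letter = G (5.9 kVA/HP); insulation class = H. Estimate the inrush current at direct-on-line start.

3130 A

S_LR = 5.9 × 191 = 1126.9 kVA
I_LR = S_LR/(√3·V_L) = 1126900/(1.732×208) = 3130 A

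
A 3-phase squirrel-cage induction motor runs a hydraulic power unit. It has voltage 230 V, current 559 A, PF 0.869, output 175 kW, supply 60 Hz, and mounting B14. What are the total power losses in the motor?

18500 W

P_in = √3·V·I·cosφ = 1.732×230×559×0.869 = 193512 W
P_out = 175000 W
Losses = P_in − P_out = 193512 − 175000 = 18512 W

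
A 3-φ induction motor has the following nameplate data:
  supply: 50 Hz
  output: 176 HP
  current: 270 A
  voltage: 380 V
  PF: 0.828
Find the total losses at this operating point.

P_in = √3·V·I·cosφ = 1.732×380×270×0.828 = 147138 W
P_out = 176×746 = 131296 W
Losses = P_in − P_out = 147138 − 131296 = 15842 W

15.8 kW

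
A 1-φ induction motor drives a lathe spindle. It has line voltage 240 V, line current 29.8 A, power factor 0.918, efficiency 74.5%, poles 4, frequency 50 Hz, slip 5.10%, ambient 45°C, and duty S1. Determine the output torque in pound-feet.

24.2 lb·ft

P_in = V·I·cosφ = 240 × 29.8 × 0.918 = 6566 W
P_out = η·P_in = 0.745 × 6566 = 4892 W
n_s = 120×50/4 = 1500 rpm; n = 1500×(1−0.051) = 1424 rpm
ω = 2π×1424/60 = 149.1 rad/s
τ = P_out/ω = 4892/149.1 = 32.81 N·m
In lb·ft: 32.81/1.356 = 24.2 lb·ft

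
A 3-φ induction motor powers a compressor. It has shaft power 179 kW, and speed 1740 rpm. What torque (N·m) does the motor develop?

ω = 2π × 1740/60 = 182.2 rad/s
τ = P/ω = 179000/182.2 = 982 N·m

982 N·m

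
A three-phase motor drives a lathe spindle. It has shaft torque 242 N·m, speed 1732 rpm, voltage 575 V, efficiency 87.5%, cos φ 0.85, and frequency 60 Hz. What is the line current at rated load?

59.3 A

ω = 2π×1732/60 = 181.4 rad/s; P_out = τω = 242 × 181.4 = 43899 W
P_in = P_out / η = 43899 / 0.875 = 50170 W
I_L = P_in / (√3·V_L·cosφ) = 50170 / (1.732 × 575 × 0.85) = 59.3 A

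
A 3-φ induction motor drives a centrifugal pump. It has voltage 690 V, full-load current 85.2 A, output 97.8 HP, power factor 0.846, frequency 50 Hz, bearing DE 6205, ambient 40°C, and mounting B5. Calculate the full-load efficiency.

84.7 %

P_out = 97.8 × 746 = 72959 W
P_in = √3·V_L·I_L·cosφ = 1.732 × 690 × 85.2 × 0.846 = 86140 W
η = P_out / P_in = 72959 / 86140 = 0.847 = 84.7%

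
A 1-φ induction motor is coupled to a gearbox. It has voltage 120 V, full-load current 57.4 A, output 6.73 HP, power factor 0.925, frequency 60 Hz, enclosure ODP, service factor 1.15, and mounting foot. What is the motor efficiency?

P_out = 6.73 × 746 = 5021 W
P_in = V·I·cosφ = 120 × 57.4 × 0.925 = 6371 W
η = P_out / P_in = 5021 / 6371 = 0.788 = 78.8%

78.8 %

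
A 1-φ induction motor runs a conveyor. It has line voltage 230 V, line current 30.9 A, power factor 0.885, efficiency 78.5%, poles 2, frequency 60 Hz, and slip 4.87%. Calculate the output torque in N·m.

13.8 N·m

P_in = V·I·cosφ = 230 × 30.9 × 0.885 = 6290 W
P_out = η·P_in = 0.785 × 6290 = 4938 W
n_s = 120×60/2 = 3600 rpm; n = 3600×(1−0.0487) = 3425 rpm
ω = 2π×3425/60 = 358.7 rad/s
τ = P_out/ω = 4938/358.7 = 13.8 N·m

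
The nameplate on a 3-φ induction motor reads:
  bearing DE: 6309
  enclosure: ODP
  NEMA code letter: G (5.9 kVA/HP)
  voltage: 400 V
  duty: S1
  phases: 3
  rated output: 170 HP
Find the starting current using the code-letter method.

1450 A

S_LR = 5.9 × 170 = 1003 kVA
I_LR = S_LR/(√3·V_L) = 1003000/(1.732×400) = 1450 A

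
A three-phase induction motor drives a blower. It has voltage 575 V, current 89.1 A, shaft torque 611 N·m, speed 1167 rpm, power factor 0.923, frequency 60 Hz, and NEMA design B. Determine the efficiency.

91.2 %

ω = 2π × 1167/60 = 122.2 rad/s; P_out = τω = 611 × 122.2 = 74664 W
P_in = √3·V_L·I_L·cosφ = 1.732 × 575 × 89.1 × 0.923 = 81902 W
η = P_out / P_in = 74664 / 81902 = 0.912 = 91.2%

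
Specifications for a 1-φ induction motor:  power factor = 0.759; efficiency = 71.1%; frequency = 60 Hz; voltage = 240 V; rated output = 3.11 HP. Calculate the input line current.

17.9 A

P_out = 3.11 × 746 = 2320 W
P_in = P_out / η = 2320 / 0.711 = 3263 W
I = P_in / (V·cosφ) = 3263 / (240 × 0.759) = 17.9 A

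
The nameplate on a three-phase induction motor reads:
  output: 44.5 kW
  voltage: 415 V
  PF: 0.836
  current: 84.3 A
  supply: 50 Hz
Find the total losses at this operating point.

P_in = √3·V·I·cosφ = 1.732×415×84.3×0.836 = 50656 W
P_out = 44500 W
Losses = P_in − P_out = 50656 − 44500 = 6156 W

6.16 kW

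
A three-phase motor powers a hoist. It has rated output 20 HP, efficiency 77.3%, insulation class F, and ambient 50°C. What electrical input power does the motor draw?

19.3 kW

P_out = 20 × 746 = 14920 W
P_in = P_out/η = 14920/0.773 = 19301 W = 19.3 kW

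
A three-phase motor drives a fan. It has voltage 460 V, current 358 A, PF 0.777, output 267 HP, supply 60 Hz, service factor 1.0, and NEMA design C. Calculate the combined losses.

22400 W

P_in = √3·V·I·cosφ = 1.732×460×358×0.777 = 221620 W
P_out = 267×746 = 199182 W
Losses = P_in − P_out = 221620 − 199182 = 22438 W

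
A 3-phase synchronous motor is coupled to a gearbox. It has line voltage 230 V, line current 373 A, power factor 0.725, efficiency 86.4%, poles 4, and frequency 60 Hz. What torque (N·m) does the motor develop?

P_in = √3·V·I·cosφ = 1.732 × 230 × 373 × 0.725 = 107727 W
P_out = η·P_in = 0.864 × 107727 = 93076 W
n = n_s = 120×60/4 = 1800 rpm (synchronous)
ω = 2π×1800/60 = 188.5 rad/s
τ = P_out/ω = 93076/188.5 = 494 N·m

494 N·m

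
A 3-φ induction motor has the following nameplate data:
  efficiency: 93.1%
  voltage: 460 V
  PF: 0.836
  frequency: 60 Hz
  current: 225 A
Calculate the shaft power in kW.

140 kW

P_in = √3·V·I·cosφ = 1.732 × 460 × 225 × 0.836 = 149863 W
P_out = η·P_in = 0.931 × 149863 = 139522 W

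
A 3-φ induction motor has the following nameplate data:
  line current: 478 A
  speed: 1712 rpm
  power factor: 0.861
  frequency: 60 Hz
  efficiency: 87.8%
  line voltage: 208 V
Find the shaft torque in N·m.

P_in = √3·V·I·cosφ = 1.732 × 208 × 478 × 0.861 = 148266 W
P_out = η·P_in = 0.878 × 148266 = 130178 W
n = 1712 rpm
ω = 2π×1712/60 = 179.3 rad/s
τ = P_out/ω = 130178/179.3 = 726 N·m

726 N·m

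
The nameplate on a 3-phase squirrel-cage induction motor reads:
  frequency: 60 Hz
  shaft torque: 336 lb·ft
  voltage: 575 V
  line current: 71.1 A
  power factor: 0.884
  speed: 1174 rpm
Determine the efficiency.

τ = 336 lb·ft × 1.356 = 455.6 N·m
ω = 2π × 1174/60 = 122.9 rad/s; P_out = τω = 455.6 × 122.9 = 55993 W
P_in = √3·V_L·I_L·cosφ = 1.732 × 575 × 71.1 × 0.884 = 62595 W
η = P_out / P_in = 55993 / 62595 = 0.895 = 89.5%

89.5 %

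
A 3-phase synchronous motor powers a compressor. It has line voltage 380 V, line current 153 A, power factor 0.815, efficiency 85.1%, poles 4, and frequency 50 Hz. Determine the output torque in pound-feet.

P_in = √3·V·I·cosφ = 1.732 × 380 × 153 × 0.815 = 82069 W
P_out = η·P_in = 0.851 × 82069 = 69841 W
n = n_s = 120×50/4 = 1500 rpm (synchronous)
ω = 2π×1500/60 = 157.1 rad/s
τ = P_out/ω = 69841/157.1 = 444.6 N·m
In lb·ft: 444.6/1.356 = 328 lb·ft

328 lb·ft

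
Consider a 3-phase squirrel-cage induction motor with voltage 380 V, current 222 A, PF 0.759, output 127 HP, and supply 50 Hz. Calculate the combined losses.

P_in = √3·V·I·cosφ = 1.732×380×222×0.759 = 110899 W
P_out = 127×746 = 94742 W
Losses = P_in − P_out = 110899 − 94742 = 16157 W

16.2 kW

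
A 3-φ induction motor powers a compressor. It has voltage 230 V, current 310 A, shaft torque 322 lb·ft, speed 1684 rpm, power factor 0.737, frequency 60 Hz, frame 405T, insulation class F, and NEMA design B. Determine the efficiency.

τ = 322 lb·ft × 1.356 = 436.6 N·m
ω = 2π × 1684/60 = 176.3 rad/s; P_out = τω = 436.6 × 176.3 = 76973 W
P_in = √3·V_L·I_L·cosφ = 1.732 × 230 × 310 × 0.737 = 91013 W
η = P_out / P_in = 76973 / 91013 = 0.846 = 84.6%

84.6 %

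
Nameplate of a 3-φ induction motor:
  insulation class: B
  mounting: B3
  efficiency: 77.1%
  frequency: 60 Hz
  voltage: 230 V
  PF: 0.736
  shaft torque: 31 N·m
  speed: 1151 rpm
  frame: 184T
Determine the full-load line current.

ω = 2π×1151/60 = 120.5 rad/s; P_out = τω = 31 × 120.5 = 3736 W
P_in = P_out / η = 3736 / 0.771 = 4846 W
I_L = P_in / (√3·V_L·cosφ) = 4846 / (1.732 × 230 × 0.736) = 16.5 A

16.5 A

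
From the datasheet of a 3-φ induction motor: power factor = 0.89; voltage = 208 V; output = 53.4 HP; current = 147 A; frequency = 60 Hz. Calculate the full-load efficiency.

84.5 %

P_out = 53.4 × 746 = 39836 W
P_in = √3·V_L·I_L·cosφ = 1.732 × 208 × 147 × 0.89 = 47132 W
η = P_out / P_in = 39836 / 47132 = 0.845 = 84.5%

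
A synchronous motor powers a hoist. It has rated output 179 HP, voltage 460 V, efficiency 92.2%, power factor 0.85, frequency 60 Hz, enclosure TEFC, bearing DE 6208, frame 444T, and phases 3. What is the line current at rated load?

P_out = 179 × 746 = 133534 W
P_in = P_out / η = 133534 / 0.922 = 144831 W
I_L = P_in / (√3·V_L·cosφ) = 144831 / (1.732 × 460 × 0.85) = 214 A

214 A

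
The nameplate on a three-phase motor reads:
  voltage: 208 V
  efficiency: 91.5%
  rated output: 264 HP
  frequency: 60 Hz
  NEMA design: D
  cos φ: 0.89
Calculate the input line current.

P_out = 264 × 746 = 196944 W
P_in = P_out / η = 196944 / 0.915 = 215239 W
I_L = P_in / (√3·V_L·cosφ) = 215239 / (1.732 × 208 × 0.89) = 671 A

671 A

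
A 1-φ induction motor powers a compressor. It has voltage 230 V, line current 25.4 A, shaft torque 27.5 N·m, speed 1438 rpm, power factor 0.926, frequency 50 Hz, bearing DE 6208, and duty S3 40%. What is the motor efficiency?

76.6 %

ω = 2π × 1438/60 = 150.6 rad/s; P_out = τω = 27.5 × 150.6 = 4142 W
P_in = V·I·cosφ = 230 × 25.4 × 0.926 = 5410 W
η = P_out / P_in = 4142 / 5410 = 0.766 = 76.6%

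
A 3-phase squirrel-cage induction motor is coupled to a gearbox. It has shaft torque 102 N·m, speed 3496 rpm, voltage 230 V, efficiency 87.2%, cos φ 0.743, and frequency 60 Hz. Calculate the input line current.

ω = 2π×3496/60 = 366.1 rad/s; P_out = τω = 102 × 366.1 = 37342 W
P_in = P_out / η = 37342 / 0.872 = 42823 W
I_L = P_in / (√3·V_L·cosφ) = 42823 / (1.732 × 230 × 0.743) = 145 A

145 A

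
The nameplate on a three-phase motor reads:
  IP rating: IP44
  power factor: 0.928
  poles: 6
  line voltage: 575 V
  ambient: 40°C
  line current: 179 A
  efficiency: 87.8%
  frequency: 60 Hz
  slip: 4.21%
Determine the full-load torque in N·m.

P_in = √3·V·I·cosφ = 1.732 × 575 × 179 × 0.928 = 165431 W
P_out = η·P_in = 0.878 × 165431 = 145248 W
n_s = 120×60/6 = 1200 rpm; n = 1200×(1−0.0421) = 1149 rpm
ω = 2π×1149/60 = 120.3 rad/s
τ = P_out/ω = 145248/120.3 = 1210 N·m

1210 N·m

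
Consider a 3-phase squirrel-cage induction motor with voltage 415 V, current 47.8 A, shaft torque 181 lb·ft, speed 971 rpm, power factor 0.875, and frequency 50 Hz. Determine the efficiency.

83.0 %

τ = 181 lb·ft × 1.356 = 245.4 N·m
ω = 2π × 971/60 = 101.7 rad/s; P_out = τω = 245.4 × 101.7 = 24957 W
P_in = √3·V_L·I_L·cosφ = 1.732 × 415 × 47.8 × 0.875 = 30063 W
η = P_out / P_in = 24957 / 30063 = 0.830 = 83.0%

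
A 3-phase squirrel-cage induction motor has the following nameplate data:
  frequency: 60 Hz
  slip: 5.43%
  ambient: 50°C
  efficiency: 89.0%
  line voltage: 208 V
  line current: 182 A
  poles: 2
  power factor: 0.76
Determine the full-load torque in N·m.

P_in = √3·V·I·cosφ = 1.732 × 208 × 182 × 0.76 = 49831 W
P_out = η·P_in = 0.89 × 49831 = 44350 W
n_s = 120×60/2 = 3600 rpm; n = 3600×(1−0.0543) = 3405 rpm
ω = 2π×3405/60 = 356.6 rad/s
τ = P_out/ω = 44350/356.6 = 124 N·m

124 N·m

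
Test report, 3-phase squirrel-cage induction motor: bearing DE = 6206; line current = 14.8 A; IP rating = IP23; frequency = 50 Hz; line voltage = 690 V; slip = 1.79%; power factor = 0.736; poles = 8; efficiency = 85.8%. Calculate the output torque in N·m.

145 N·m

P_in = √3·V·I·cosφ = 1.732 × 690 × 14.8 × 0.736 = 13018 W
P_out = η·P_in = 0.858 × 13018 = 11169 W
n_s = 120×50/8 = 750 rpm; n = 750×(1−0.0179) = 737 rpm
ω = 2π×737/60 = 77.18 rad/s
τ = P_out/ω = 11169/77.18 = 145 N·m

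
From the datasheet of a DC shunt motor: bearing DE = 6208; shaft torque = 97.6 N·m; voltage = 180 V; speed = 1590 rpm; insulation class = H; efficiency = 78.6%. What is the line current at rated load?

115 A

ω = 2π×1590/60 = 166.5 rad/s; P_out = τω = 97.6 × 166.5 = 16250 W
P_in = P_out / η = 16250 / 0.786 = 20674 W
I = P_in / V = 20674 / 180 = 115 A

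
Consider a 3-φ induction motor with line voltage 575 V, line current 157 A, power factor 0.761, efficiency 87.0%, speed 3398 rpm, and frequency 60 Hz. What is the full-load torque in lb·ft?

215 lb·ft

P_in = √3·V·I·cosφ = 1.732 × 575 × 157 × 0.761 = 118987 W
P_out = η·P_in = 0.87 × 118987 = 103519 W
n = 3398 rpm
ω = 2π×3398/60 = 355.8 rad/s
τ = P_out/ω = 103519/355.8 = 290.9 N·m
In lb·ft: 290.9/1.356 = 215 lb·ft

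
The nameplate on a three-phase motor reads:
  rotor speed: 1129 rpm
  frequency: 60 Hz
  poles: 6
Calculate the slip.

n_s = 120f/p = 120×60/6 = 1200 rpm
s = (n_s − n)/n_s = (1200 − 1129)/1200 = 0.0592

5.92 %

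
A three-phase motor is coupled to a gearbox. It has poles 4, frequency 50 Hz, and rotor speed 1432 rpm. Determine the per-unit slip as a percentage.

n_s = 120f/p = 120×50/4 = 1500 rpm
s = (n_s − n)/n_s = (1500 − 1432)/1500 = 0.0453

4.53 %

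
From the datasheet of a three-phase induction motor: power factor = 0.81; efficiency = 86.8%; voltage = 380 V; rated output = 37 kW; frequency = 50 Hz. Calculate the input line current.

80 A

P_out = 37 kW = 37000 W
P_in = P_out / η = 37000 / 0.868 = 42627 W
I_L = P_in / (√3·V_L·cosφ) = 42627 / (1.732 × 380 × 0.81) = 80 A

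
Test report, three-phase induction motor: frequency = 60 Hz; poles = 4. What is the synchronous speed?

1800 rpm

n_s = 120f/p = 120×60/4 = 1800 rpm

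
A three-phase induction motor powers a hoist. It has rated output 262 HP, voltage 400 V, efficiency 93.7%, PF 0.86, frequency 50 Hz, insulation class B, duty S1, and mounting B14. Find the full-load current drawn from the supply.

350 A

P_out = 262 × 746 = 195452 W
P_in = P_out / η = 195452 / 0.937 = 208593 W
I_L = P_in / (√3·V_L·cosφ) = 208593 / (1.732 × 400 × 0.86) = 350 A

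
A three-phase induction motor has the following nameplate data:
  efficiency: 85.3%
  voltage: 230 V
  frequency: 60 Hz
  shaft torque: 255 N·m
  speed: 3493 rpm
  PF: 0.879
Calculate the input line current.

312 A

ω = 2π×3493/60 = 365.8 rad/s; P_out = τω = 255 × 365.8 = 93279 W
P_in = P_out / η = 93279 / 0.853 = 109354 W
I_L = P_in / (√3·V_L·cosφ) = 109354 / (1.732 × 230 × 0.879) = 312 A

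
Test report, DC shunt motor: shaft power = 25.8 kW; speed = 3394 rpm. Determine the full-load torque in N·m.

72.6 N·m

ω = 2π × 3394/60 = 355.4 rad/s
τ = P/ω = 25800/355.4 = 72.6 N·m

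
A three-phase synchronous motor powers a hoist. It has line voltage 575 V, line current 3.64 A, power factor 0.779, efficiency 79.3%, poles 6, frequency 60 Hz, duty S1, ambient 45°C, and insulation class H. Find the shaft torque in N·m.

P_in = √3·V·I·cosφ = 1.732 × 575 × 3.64 × 0.779 = 2824 W
P_out = η·P_in = 0.793 × 2824 = 2239 W
n = n_s = 120×60/6 = 1200 rpm (synchronous)
ω = 2π×1200/60 = 125.7 rad/s
τ = P_out/ω = 2239/125.7 = 17.8 N·m

17.8 N·m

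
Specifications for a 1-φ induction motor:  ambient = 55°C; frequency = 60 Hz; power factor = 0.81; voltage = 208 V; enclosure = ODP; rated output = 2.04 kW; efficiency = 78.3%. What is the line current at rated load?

P_out = 2.04 kW = 2040 W
P_in = P_out / η = 2040 / 0.783 = 2605 W
I = P_in / (V·cosφ) = 2605 / (208 × 0.81) = 15.5 A

15.5 A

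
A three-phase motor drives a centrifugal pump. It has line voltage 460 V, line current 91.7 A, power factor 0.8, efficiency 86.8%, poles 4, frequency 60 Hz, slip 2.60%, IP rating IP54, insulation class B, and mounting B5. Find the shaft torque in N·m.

P_in = √3·V·I·cosφ = 1.732 × 460 × 91.7 × 0.8 = 58447 W
P_out = η·P_in = 0.868 × 58447 = 50732 W
n_s = 120×60/4 = 1800 rpm; n = 1800×(1−0.026) = 1753 rpm
ω = 2π×1753/60 = 183.6 rad/s
τ = P_out/ω = 50732/183.6 = 276 N·m

276 N·m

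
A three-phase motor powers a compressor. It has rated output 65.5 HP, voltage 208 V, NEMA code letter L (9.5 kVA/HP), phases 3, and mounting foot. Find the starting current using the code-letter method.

1730 A

S_LR = 9.5 × 65.5 = 622.25 kVA
I_LR = S_LR/(√3·V_L) = 622250/(1.732×208) = 1730 A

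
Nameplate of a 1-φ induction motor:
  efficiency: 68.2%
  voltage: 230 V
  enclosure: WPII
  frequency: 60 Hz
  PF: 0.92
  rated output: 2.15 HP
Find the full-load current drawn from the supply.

11.1 A

P_out = 2.15 × 746 = 1604 W
P_in = P_out / η = 1604 / 0.682 = 2352 W
I = P_in / (V·cosφ) = 2352 / (230 × 0.92) = 11.1 A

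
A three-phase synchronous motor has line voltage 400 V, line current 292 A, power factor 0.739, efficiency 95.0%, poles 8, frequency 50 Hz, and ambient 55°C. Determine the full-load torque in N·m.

P_in = √3·V·I·cosφ = 1.732 × 400 × 292 × 0.739 = 149498 W
P_out = η·P_in = 0.95 × 149498 = 142023 W
n = n_s = 120×50/8 = 750 rpm (synchronous)
ω = 2π×750/60 = 78.54 rad/s
τ = P_out/ω = 142023/78.54 = 1810 N·m

1810 N·m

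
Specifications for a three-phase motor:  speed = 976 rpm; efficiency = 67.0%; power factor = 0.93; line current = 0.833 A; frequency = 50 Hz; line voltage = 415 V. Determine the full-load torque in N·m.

P_in = √3·V·I·cosφ = 1.732 × 415 × 0.833 × 0.93 = 557 W
P_out = η·P_in = 0.67 × 557 = 373 W
n = 976 rpm
ω = 2π×976/60 = 102.2 rad/s
τ = P_out/ω = 373/102.2 = 3.65 N·m

3.65 N·m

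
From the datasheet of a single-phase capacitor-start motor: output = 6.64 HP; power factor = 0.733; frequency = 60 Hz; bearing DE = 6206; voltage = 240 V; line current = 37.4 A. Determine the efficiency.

75.3 %

P_out = 6.64 × 746 = 4953 W
P_in = V·I·cosφ = 240 × 37.4 × 0.733 = 6579 W
η = P_out / P_in = 4953 / 6579 = 0.753 = 75.3%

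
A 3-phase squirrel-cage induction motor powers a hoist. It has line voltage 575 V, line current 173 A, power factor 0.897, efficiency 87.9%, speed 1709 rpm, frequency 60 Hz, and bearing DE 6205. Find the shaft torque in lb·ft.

560 lb·ft

P_in = √3·V·I·cosφ = 1.732 × 575 × 173 × 0.897 = 154545 W
P_out = η·P_in = 0.879 × 154545 = 135845 W
n = 1709 rpm
ω = 2π×1709/60 = 179 rad/s
τ = P_out/ω = 135845/179 = 758.9 N·m
In lb·ft: 758.9/1.356 = 560 lb·ft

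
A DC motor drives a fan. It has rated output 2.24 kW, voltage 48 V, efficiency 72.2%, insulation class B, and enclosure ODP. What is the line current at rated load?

64.6 A

P_out = 2.24 kW = 2240 W
P_in = P_out / η = 2240 / 0.722 = 3102 W
I = P_in / V = 3102 / 48 = 64.6 A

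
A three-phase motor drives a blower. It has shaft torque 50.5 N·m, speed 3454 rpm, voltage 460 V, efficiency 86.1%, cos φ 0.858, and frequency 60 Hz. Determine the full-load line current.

ω = 2π×3454/60 = 361.7 rad/s; P_out = τω = 50.5 × 361.7 = 18266 W
P_in = P_out / η = 18266 / 0.861 = 21215 W
I_L = P_in / (√3·V_L·cosφ) = 21215 / (1.732 × 460 × 0.858) = 31 A

31 A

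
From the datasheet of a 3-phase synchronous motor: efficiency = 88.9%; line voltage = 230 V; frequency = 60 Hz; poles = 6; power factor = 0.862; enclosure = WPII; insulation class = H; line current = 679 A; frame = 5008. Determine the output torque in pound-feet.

1220 lb·ft

P_in = √3·V·I·cosφ = 1.732 × 230 × 679 × 0.862 = 233159 W
P_out = η·P_in = 0.889 × 233159 = 207278 W
n = n_s = 120×60/6 = 1200 rpm (synchronous)
ω = 2π×1200/60 = 125.7 rad/s
τ = P_out/ω = 207278/125.7 = 1649 N·m
In lb·ft: 1649/1.356 = 1220 lb·ft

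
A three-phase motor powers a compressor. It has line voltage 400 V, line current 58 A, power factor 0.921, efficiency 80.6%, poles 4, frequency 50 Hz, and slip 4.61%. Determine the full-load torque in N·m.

199 N·m

P_in = √3·V·I·cosφ = 1.732 × 400 × 58 × 0.921 = 37008 W
P_out = η·P_in = 0.806 × 37008 = 29828 W
n_s = 120×50/4 = 1500 rpm; n = 1500×(1−0.0461) = 1431 rpm
ω = 2π×1431/60 = 149.9 rad/s
τ = P_out/ω = 29828/149.9 = 199 N·m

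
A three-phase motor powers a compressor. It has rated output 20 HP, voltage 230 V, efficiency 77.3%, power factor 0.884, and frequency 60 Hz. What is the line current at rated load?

P_out = 20 × 746 = 14920 W
P_in = P_out / η = 14920 / 0.773 = 19301 W
I_L = P_in / (√3·V_L·cosφ) = 19301 / (1.732 × 230 × 0.884) = 54.8 A

54.8 A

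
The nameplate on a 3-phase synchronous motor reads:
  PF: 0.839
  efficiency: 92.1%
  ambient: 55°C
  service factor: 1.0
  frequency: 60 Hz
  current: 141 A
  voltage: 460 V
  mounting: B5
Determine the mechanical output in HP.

116 HP

P_in = √3·V·I·cosφ = 1.732 × 460 × 141 × 0.839 = 94251 W
P_out = η·P_in = 0.921 × 94251 = 86805 W
= 86805/746 = 116 HP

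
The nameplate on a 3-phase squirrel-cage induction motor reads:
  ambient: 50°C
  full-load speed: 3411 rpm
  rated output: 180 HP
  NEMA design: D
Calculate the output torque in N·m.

P_out = 180 × 746 = 134280 W
ω = 2π × 3411/60 = 357.2 rad/s
τ = P_out/ω = 134280/357.2 = 376 N·m

376 N·m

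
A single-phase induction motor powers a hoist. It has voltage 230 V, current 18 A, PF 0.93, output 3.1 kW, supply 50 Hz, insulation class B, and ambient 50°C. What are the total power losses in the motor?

750 W

P_in = V·I·cosφ = 230×18×0.93 = 3850 W
P_out = 3100 W
Losses = P_in − P_out = 3850 − 3100 = 750 W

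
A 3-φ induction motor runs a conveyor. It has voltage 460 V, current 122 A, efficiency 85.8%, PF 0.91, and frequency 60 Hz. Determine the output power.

P_in = √3·V·I·cosφ = 1.732 × 460 × 122 × 0.91 = 88452 W
P_out = η·P_in = 0.858 × 88452 = 75892 W

75.9 kW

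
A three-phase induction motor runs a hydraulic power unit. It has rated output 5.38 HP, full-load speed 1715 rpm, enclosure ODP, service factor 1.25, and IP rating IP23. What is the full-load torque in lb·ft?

16.5 lb·ft

P_out = 5.38 × 746 = 4013 W
ω = 2π × 1715/60 = 179.6 rad/s
τ = P_out/ω = 4013/179.6 = 22.34 N·m
In lb·ft: 22.34/1.356 = 16.5 lb·ft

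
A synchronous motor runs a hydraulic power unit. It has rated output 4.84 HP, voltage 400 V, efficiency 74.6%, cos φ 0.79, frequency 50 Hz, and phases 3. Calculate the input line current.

P_out = 4.84 × 746 = 3611 W
P_in = P_out / η = 3611 / 0.746 = 4840 W
I_L = P_in / (√3·V_L·cosφ) = 4840 / (1.732 × 400 × 0.79) = 8.84 A

8.84 A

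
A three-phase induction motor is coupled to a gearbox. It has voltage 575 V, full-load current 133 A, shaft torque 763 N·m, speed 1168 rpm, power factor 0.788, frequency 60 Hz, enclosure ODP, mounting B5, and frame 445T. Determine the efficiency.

89.4 %

ω = 2π × 1168/60 = 122.3 rad/s; P_out = τω = 763 × 122.3 = 93315 W
P_in = √3·V_L·I_L·cosφ = 1.732 × 575 × 133 × 0.788 = 104374 W
η = P_out / P_in = 93315 / 104374 = 0.894 = 89.4%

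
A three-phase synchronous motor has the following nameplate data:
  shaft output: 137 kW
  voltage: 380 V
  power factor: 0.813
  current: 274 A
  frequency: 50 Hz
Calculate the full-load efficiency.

93.4 %

P_out = 137 kW = 137000 W
P_in = √3·V_L·I_L·cosφ = 1.732 × 380 × 274 × 0.813 = 146613 W
η = P_out / P_in = 137000 / 146613 = 0.934 = 93.4%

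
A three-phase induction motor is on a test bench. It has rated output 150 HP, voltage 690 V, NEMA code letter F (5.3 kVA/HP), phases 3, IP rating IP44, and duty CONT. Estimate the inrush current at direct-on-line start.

S_LR = 5.3 × 150 = 795 kVA
I_LR = S_LR/(√3·V_L) = 795000/(1.732×690) = 665 A

665 A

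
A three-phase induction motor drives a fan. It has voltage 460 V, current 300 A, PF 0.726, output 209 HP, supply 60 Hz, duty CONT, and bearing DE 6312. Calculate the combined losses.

P_in = √3·V·I·cosφ = 1.732×460×300×0.726 = 173526 W
P_out = 209×746 = 155914 W
Losses = P_in − P_out = 173526 − 155914 = 17612 W

17.6 kW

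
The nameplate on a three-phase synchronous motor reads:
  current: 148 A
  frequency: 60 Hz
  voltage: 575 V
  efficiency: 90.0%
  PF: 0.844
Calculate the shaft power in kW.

P_in = √3·V·I·cosφ = 1.732 × 575 × 148 × 0.844 = 124400 W
P_out = η·P_in = 0.9 × 124400 = 111960 W

112 kW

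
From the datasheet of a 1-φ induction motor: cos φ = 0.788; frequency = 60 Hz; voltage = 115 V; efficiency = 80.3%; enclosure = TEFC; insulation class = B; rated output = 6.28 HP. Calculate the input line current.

64.4 A

P_out = 6.28 × 746 = 4685 W
P_in = P_out / η = 4685 / 0.803 = 5834 W
I = P_in / (V·cosφ) = 5834 / (115 × 0.788) = 64.4 A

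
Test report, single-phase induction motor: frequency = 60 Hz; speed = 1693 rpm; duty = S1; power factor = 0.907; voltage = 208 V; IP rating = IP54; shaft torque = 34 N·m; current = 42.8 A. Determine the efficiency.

ω = 2π × 1693/60 = 177.3 rad/s; P_out = τω = 34 × 177.3 = 6028 W
P_in = V·I·cosφ = 208 × 42.8 × 0.907 = 8074 W
η = P_out / P_in = 6028 / 8074 = 0.747 = 74.7%

74.7 %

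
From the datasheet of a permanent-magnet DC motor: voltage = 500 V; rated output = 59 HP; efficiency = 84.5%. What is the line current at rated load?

104 A

P_out = 59 × 746 = 44014 W
P_in = P_out / η = 44014 / 0.845 = 52088 W
I = P_in / V = 52088 / 500 = 104 A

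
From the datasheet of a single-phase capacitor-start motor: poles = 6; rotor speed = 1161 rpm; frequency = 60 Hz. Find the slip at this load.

3.2 %

n_s = 120f/p = 120×60/6 = 1200 rpm
s = (n_s − n)/n_s = (1200 − 1161)/1200 = 0.0325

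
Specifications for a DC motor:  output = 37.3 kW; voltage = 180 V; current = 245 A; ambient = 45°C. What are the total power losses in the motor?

6800 W

P_in = V·I = 180×245 = 44100 W
P_out = 37300 W
Losses = P_in − P_out = 44100 − 37300 = 6800 W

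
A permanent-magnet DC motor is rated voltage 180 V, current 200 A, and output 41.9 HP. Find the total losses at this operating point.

4740 W

P_in = V·I = 180×200 = 36000 W
P_out = 41.9×746 = 31257 W
Losses = P_in − P_out = 36000 − 31257 = 4743 W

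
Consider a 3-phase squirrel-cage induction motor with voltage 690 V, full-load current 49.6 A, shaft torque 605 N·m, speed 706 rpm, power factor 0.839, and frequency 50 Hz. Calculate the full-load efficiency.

ω = 2π × 706/60 = 73.93 rad/s; P_out = τω = 605 × 73.93 = 44728 W
P_in = √3·V_L·I_L·cosφ = 1.732 × 690 × 49.6 × 0.839 = 49733 W
η = P_out / P_in = 44728 / 49733 = 0.899 = 89.9%

89.9 %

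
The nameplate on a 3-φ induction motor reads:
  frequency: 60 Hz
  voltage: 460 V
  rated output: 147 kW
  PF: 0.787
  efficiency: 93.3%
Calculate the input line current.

251 A

P_out = 147 kW = 147000 W
P_in = P_out / η = 147000 / 0.933 = 157556 W
I_L = P_in / (√3·V_L·cosφ) = 157556 / (1.732 × 460 × 0.787) = 251 A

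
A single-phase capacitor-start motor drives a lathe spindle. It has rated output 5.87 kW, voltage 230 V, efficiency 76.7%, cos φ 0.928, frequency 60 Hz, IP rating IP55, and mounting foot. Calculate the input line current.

P_out = 5.87 kW = 5870 W
P_in = P_out / η = 5870 / 0.767 = 7653 W
I = P_in / (V·cosφ) = 7653 / (230 × 0.928) = 35.9 A

35.9 A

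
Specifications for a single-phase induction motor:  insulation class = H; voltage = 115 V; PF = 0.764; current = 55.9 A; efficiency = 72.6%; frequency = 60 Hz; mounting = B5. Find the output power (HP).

4.78 HP

P_in = V·I·cosφ = 115 × 55.9 × 0.764 = 4911 W
P_out = η·P_in = 0.726 × 4911 = 3565 W
= 3565/746 = 4.78 HP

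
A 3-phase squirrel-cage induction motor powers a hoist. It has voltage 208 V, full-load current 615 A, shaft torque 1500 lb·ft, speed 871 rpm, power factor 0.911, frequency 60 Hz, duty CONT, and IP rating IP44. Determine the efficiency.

91.9 %

τ = 1500 lb·ft × 1.356 = 2034 N·m
ω = 2π × 871/60 = 91.21 rad/s; P_out = τω = 2034 × 91.21 = 185521 W
P_in = √3·V_L·I_L·cosφ = 1.732 × 208 × 615 × 0.911 = 201839 W
η = P_out / P_in = 185521 / 201839 = 0.919 = 91.9%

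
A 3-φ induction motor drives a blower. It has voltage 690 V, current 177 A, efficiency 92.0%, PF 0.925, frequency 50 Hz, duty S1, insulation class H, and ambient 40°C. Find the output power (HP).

241 HP

P_in = √3·V·I·cosφ = 1.732 × 690 × 177 × 0.925 = 195664 W
P_out = η·P_in = 0.92 × 195664 = 180011 W
= 180011/746 = 241 HP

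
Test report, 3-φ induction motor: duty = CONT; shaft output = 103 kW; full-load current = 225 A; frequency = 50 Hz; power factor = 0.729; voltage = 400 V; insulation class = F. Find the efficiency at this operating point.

P_out = 103 kW = 103000 W
P_in = √3·V_L·I_L·cosφ = 1.732 × 400 × 225 × 0.729 = 113637 W
η = P_out / P_in = 103000 / 113637 = 0.906 = 90.6%

90.6 %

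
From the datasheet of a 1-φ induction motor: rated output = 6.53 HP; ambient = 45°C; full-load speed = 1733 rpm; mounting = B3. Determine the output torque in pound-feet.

19.8 lb·ft

P_out = 6.53 × 746 = 4871 W
ω = 2π × 1733/60 = 181.5 rad/s
τ = P_out/ω = 4871/181.5 = 26.84 N·m
In lb·ft: 26.84/1.356 = 19.8 lb·ft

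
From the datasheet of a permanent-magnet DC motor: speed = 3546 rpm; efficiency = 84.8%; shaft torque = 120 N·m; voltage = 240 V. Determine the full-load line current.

ω = 2π×3546/60 = 371.3 rad/s; P_out = τω = 120 × 371.3 = 44556 W
P_in = P_out / η = 44556 / 0.848 = 52542 W
I = P_in / V = 52542 / 240 = 219 A

219 A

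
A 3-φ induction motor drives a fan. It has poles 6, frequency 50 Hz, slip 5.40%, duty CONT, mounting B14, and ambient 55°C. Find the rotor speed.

n_s = 120f/p = 120×50/6 = 1000 rpm
n = n_s(1 − s) = 1000 × (1 − 0.054) = 946 rpm

946 rpm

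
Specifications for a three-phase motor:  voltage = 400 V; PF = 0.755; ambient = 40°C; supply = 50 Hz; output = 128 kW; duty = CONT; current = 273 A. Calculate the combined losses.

14800 W

P_in = √3·V·I·cosφ = 1.732×400×273×0.755 = 142796 W
P_out = 128000 W
Losses = P_in − P_out = 142796 − 128000 = 14796 W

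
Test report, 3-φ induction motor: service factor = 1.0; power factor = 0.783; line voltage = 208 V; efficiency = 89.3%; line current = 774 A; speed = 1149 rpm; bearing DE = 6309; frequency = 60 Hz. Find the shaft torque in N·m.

1620 N·m

P_in = √3·V·I·cosφ = 1.732 × 208 × 774 × 0.783 = 218330 W
P_out = η·P_in = 0.893 × 218330 = 194969 W
n = 1149 rpm
ω = 2π×1149/60 = 120.3 rad/s
τ = P_out/ω = 194969/120.3 = 1620 N·m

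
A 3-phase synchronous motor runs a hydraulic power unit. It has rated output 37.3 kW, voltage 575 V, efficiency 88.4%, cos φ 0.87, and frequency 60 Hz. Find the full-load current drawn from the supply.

48.7 A

P_out = 37.3 kW = 37300 W
P_in = P_out / η = 37300 / 0.884 = 42195 W
I_L = P_in / (√3·V_L·cosφ) = 42195 / (1.732 × 575 × 0.87) = 48.7 A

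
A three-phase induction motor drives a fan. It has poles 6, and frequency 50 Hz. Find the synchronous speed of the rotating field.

n_s = 120f/p = 120×50/6 = 1000 rpm

1000 rpm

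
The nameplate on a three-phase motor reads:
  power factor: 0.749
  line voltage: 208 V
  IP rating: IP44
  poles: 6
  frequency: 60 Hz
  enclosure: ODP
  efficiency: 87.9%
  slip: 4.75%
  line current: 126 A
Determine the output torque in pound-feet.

184 lb·ft

P_in = √3·V·I·cosφ = 1.732 × 208 × 126 × 0.749 = 33999 W
P_out = η·P_in = 0.879 × 33999 = 29885 W
n_s = 120×60/6 = 1200 rpm; n = 1200×(1−0.0475) = 1143 rpm
ω = 2π×1143/60 = 119.7 rad/s
τ = P_out/ω = 29885/119.7 = 249.7 N·m
In lb·ft: 249.7/1.356 = 184 lb·ft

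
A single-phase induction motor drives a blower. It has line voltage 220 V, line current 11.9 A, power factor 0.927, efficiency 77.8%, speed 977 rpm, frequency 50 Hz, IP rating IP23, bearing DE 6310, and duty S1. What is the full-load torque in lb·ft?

P_in = V·I·cosφ = 220 × 11.9 × 0.927 = 2427 W
P_out = η·P_in = 0.778 × 2427 = 1888 W
n = 977 rpm
ω = 2π×977/60 = 102.3 rad/s
τ = P_out/ω = 1888/102.3 = 18.46 N·m
In lb·ft: 18.46/1.356 = 13.6 lb·ft

13.6 lb·ft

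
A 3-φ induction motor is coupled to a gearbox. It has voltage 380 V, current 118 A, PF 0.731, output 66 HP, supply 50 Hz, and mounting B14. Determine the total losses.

7540 W

P_in = √3·V·I·cosφ = 1.732×380×118×0.731 = 56772 W
P_out = 66×746 = 49236 W
Losses = P_in − P_out = 56772 − 49236 = 7536 W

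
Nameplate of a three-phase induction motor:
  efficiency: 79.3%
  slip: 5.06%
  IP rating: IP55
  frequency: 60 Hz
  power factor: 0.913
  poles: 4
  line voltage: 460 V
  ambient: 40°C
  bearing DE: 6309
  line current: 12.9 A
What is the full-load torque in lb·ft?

30.7 lb·ft

P_in = √3·V·I·cosφ = 1.732 × 460 × 12.9 × 0.913 = 9384 W
P_out = η·P_in = 0.793 × 9384 = 7442 W
n_s = 120×60/4 = 1800 rpm; n = 1800×(1−0.0506) = 1709 rpm
ω = 2π×1709/60 = 179 rad/s
τ = P_out/ω = 7442/179 = 41.58 N·m
In lb·ft: 41.58/1.356 = 30.7 lb·ft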